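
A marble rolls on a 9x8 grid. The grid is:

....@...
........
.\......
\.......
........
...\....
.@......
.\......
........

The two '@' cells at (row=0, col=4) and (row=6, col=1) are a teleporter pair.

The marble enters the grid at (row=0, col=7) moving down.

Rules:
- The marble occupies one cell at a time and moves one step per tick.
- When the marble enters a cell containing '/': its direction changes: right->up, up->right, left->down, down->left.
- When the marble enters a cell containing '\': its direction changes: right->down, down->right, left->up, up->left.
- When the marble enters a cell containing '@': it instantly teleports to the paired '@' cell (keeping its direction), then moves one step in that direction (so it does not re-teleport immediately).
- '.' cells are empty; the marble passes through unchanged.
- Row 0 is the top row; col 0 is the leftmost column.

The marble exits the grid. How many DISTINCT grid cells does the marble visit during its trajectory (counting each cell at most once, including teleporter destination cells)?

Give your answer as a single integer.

Step 1: enter (0,7), '.' pass, move down to (1,7)
Step 2: enter (1,7), '.' pass, move down to (2,7)
Step 3: enter (2,7), '.' pass, move down to (3,7)
Step 4: enter (3,7), '.' pass, move down to (4,7)
Step 5: enter (4,7), '.' pass, move down to (5,7)
Step 6: enter (5,7), '.' pass, move down to (6,7)
Step 7: enter (6,7), '.' pass, move down to (7,7)
Step 8: enter (7,7), '.' pass, move down to (8,7)
Step 9: enter (8,7), '.' pass, move down to (9,7)
Step 10: at (9,7) — EXIT via bottom edge, pos 7
Distinct cells visited: 9 (path length 9)

Answer: 9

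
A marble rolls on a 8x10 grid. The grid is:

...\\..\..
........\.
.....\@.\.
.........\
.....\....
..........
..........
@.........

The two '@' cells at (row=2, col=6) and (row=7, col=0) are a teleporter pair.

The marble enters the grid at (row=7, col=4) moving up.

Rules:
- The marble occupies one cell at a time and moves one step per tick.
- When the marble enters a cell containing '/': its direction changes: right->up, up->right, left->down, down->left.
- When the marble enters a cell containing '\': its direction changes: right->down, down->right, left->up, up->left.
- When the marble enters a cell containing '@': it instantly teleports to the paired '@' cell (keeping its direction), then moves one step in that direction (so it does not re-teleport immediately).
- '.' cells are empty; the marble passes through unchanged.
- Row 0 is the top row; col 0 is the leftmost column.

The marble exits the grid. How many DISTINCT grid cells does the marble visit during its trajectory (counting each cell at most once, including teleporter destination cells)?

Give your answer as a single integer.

Answer: 9

Derivation:
Step 1: enter (7,4), '.' pass, move up to (6,4)
Step 2: enter (6,4), '.' pass, move up to (5,4)
Step 3: enter (5,4), '.' pass, move up to (4,4)
Step 4: enter (4,4), '.' pass, move up to (3,4)
Step 5: enter (3,4), '.' pass, move up to (2,4)
Step 6: enter (2,4), '.' pass, move up to (1,4)
Step 7: enter (1,4), '.' pass, move up to (0,4)
Step 8: enter (0,4), '\' deflects up->left, move left to (0,3)
Step 9: enter (0,3), '\' deflects left->up, move up to (-1,3)
Step 10: at (-1,3) — EXIT via top edge, pos 3
Distinct cells visited: 9 (path length 9)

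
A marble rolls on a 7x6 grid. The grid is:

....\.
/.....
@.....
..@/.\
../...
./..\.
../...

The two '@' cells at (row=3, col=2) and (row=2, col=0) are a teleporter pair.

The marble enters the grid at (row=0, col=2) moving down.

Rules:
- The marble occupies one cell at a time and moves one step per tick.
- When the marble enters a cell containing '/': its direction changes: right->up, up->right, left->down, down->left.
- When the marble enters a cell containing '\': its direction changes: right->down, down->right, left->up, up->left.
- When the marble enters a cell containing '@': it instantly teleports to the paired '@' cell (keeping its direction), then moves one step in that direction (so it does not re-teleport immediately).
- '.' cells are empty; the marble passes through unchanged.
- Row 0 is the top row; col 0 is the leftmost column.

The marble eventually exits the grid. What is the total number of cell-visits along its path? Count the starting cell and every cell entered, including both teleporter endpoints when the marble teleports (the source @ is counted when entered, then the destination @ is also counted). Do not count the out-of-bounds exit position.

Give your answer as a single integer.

Answer: 9

Derivation:
Step 1: enter (0,2), '.' pass, move down to (1,2)
Step 2: enter (1,2), '.' pass, move down to (2,2)
Step 3: enter (2,2), '.' pass, move down to (3,2)
Step 4: enter (3,2), '@' teleport (3,2)->(2,0), also enter (2,0), move down to (3,0)
Step 5: enter (3,0), '.' pass, move down to (4,0)
Step 6: enter (4,0), '.' pass, move down to (5,0)
Step 7: enter (5,0), '.' pass, move down to (6,0)
Step 8: enter (6,0), '.' pass, move down to (7,0)
Step 9: at (7,0) — EXIT via bottom edge, pos 0
Path length (cell visits): 9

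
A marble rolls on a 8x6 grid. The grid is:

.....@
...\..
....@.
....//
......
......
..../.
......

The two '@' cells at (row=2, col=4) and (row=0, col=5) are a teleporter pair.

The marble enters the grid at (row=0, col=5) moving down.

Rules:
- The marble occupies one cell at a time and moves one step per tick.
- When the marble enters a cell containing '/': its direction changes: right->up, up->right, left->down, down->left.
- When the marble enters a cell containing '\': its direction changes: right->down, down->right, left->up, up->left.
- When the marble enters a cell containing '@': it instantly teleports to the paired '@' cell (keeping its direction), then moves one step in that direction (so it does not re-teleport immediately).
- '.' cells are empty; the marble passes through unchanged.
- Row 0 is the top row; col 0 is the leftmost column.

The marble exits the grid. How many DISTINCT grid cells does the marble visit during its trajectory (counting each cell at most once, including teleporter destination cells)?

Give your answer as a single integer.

Step 1: enter (0,5), '@' teleport (0,5)->(2,4), also enter (2,4), move down to (3,4)
Step 2: enter (3,4), '/' deflects down->left, move left to (3,3)
Step 3: enter (3,3), '.' pass, move left to (3,2)
Step 4: enter (3,2), '.' pass, move left to (3,1)
Step 5: enter (3,1), '.' pass, move left to (3,0)
Step 6: enter (3,0), '.' pass, move left to (3,-1)
Step 7: at (3,-1) — EXIT via left edge, pos 3
Distinct cells visited: 7 (path length 7)

Answer: 7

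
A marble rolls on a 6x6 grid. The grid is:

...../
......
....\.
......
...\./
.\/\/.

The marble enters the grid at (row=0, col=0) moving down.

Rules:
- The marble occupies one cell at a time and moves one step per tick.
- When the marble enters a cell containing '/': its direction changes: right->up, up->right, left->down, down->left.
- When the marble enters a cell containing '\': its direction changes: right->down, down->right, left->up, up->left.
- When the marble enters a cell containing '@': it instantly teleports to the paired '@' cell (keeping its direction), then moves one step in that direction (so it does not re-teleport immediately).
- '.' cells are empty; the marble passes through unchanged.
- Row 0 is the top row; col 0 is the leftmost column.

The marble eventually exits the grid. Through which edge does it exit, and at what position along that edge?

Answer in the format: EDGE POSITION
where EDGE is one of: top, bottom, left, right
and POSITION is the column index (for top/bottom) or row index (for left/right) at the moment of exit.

Answer: bottom 0

Derivation:
Step 1: enter (0,0), '.' pass, move down to (1,0)
Step 2: enter (1,0), '.' pass, move down to (2,0)
Step 3: enter (2,0), '.' pass, move down to (3,0)
Step 4: enter (3,0), '.' pass, move down to (4,0)
Step 5: enter (4,0), '.' pass, move down to (5,0)
Step 6: enter (5,0), '.' pass, move down to (6,0)
Step 7: at (6,0) — EXIT via bottom edge, pos 0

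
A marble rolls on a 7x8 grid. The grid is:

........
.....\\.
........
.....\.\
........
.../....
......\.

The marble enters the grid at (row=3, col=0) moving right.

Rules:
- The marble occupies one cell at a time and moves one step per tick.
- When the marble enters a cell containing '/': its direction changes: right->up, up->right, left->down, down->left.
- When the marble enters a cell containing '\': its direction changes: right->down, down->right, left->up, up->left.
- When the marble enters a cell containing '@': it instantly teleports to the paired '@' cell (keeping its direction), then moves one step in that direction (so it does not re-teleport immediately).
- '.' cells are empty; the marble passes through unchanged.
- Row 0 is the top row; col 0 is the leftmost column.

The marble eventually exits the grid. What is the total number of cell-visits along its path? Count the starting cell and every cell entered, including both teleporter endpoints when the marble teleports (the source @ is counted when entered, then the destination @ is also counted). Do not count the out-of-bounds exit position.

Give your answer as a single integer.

Answer: 9

Derivation:
Step 1: enter (3,0), '.' pass, move right to (3,1)
Step 2: enter (3,1), '.' pass, move right to (3,2)
Step 3: enter (3,2), '.' pass, move right to (3,3)
Step 4: enter (3,3), '.' pass, move right to (3,4)
Step 5: enter (3,4), '.' pass, move right to (3,5)
Step 6: enter (3,5), '\' deflects right->down, move down to (4,5)
Step 7: enter (4,5), '.' pass, move down to (5,5)
Step 8: enter (5,5), '.' pass, move down to (6,5)
Step 9: enter (6,5), '.' pass, move down to (7,5)
Step 10: at (7,5) — EXIT via bottom edge, pos 5
Path length (cell visits): 9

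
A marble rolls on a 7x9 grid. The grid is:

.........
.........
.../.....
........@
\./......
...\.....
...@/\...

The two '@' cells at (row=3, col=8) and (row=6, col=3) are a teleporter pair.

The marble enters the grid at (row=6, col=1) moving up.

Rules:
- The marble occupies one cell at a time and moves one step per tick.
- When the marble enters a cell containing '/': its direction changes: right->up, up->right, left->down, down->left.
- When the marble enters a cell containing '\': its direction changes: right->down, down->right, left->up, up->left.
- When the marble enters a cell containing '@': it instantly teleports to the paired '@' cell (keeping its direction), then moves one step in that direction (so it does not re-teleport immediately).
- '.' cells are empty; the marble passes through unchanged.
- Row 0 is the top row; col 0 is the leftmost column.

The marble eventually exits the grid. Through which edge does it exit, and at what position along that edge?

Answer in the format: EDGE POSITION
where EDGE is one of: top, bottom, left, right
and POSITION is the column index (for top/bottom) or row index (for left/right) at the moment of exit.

Step 1: enter (6,1), '.' pass, move up to (5,1)
Step 2: enter (5,1), '.' pass, move up to (4,1)
Step 3: enter (4,1), '.' pass, move up to (3,1)
Step 4: enter (3,1), '.' pass, move up to (2,1)
Step 5: enter (2,1), '.' pass, move up to (1,1)
Step 6: enter (1,1), '.' pass, move up to (0,1)
Step 7: enter (0,1), '.' pass, move up to (-1,1)
Step 8: at (-1,1) — EXIT via top edge, pos 1

Answer: top 1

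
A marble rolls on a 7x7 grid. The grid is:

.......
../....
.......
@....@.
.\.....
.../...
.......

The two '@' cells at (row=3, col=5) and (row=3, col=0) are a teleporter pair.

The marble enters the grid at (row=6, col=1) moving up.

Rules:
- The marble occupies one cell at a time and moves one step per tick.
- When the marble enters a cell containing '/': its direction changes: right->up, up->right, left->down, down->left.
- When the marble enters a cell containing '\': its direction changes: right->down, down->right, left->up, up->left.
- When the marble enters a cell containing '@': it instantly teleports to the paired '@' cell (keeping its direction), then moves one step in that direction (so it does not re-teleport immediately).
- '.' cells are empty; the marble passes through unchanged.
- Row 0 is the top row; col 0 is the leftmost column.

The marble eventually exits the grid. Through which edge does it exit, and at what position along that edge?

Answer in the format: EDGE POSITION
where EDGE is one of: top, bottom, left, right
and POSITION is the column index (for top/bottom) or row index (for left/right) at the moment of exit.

Answer: left 4

Derivation:
Step 1: enter (6,1), '.' pass, move up to (5,1)
Step 2: enter (5,1), '.' pass, move up to (4,1)
Step 3: enter (4,1), '\' deflects up->left, move left to (4,0)
Step 4: enter (4,0), '.' pass, move left to (4,-1)
Step 5: at (4,-1) — EXIT via left edge, pos 4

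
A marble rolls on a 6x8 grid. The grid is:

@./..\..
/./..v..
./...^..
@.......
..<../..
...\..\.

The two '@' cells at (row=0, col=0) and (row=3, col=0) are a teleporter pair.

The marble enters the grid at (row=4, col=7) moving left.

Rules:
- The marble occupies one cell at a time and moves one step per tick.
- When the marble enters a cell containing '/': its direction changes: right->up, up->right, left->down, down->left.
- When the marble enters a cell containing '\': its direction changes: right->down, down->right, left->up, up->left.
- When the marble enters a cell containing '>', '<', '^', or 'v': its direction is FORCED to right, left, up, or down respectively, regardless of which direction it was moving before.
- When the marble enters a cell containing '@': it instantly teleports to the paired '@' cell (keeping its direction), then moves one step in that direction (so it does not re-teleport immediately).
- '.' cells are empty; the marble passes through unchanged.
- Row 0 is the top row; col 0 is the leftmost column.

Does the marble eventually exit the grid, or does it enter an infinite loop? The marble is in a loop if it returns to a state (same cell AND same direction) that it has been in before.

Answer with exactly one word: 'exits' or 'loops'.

Answer: exits

Derivation:
Step 1: enter (4,7), '.' pass, move left to (4,6)
Step 2: enter (4,6), '.' pass, move left to (4,5)
Step 3: enter (4,5), '/' deflects left->down, move down to (5,5)
Step 4: enter (5,5), '.' pass, move down to (6,5)
Step 5: at (6,5) — EXIT via bottom edge, pos 5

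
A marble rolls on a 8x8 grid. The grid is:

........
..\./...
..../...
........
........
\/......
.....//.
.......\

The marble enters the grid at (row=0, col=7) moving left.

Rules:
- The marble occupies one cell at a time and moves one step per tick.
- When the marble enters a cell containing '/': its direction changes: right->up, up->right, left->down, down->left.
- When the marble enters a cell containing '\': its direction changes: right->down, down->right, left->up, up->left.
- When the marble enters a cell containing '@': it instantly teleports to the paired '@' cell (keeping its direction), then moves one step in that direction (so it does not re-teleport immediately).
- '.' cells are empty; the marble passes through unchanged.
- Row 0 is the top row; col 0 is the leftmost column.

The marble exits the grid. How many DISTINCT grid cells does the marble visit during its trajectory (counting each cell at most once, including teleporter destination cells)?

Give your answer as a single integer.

Answer: 8

Derivation:
Step 1: enter (0,7), '.' pass, move left to (0,6)
Step 2: enter (0,6), '.' pass, move left to (0,5)
Step 3: enter (0,5), '.' pass, move left to (0,4)
Step 4: enter (0,4), '.' pass, move left to (0,3)
Step 5: enter (0,3), '.' pass, move left to (0,2)
Step 6: enter (0,2), '.' pass, move left to (0,1)
Step 7: enter (0,1), '.' pass, move left to (0,0)
Step 8: enter (0,0), '.' pass, move left to (0,-1)
Step 9: at (0,-1) — EXIT via left edge, pos 0
Distinct cells visited: 8 (path length 8)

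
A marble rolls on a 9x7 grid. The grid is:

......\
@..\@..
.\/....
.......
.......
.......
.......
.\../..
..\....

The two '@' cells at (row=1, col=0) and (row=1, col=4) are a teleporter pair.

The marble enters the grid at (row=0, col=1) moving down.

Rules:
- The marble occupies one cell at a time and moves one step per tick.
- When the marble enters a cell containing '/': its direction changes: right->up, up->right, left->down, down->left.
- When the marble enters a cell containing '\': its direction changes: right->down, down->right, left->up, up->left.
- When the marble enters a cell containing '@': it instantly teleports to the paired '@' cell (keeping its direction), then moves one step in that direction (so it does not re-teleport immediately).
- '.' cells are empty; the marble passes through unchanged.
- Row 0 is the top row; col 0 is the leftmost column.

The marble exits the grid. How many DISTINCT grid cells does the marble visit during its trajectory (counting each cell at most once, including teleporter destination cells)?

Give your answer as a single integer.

Step 1: enter (0,1), '.' pass, move down to (1,1)
Step 2: enter (1,1), '.' pass, move down to (2,1)
Step 3: enter (2,1), '\' deflects down->right, move right to (2,2)
Step 4: enter (2,2), '/' deflects right->up, move up to (1,2)
Step 5: enter (1,2), '.' pass, move up to (0,2)
Step 6: enter (0,2), '.' pass, move up to (-1,2)
Step 7: at (-1,2) — EXIT via top edge, pos 2
Distinct cells visited: 6 (path length 6)

Answer: 6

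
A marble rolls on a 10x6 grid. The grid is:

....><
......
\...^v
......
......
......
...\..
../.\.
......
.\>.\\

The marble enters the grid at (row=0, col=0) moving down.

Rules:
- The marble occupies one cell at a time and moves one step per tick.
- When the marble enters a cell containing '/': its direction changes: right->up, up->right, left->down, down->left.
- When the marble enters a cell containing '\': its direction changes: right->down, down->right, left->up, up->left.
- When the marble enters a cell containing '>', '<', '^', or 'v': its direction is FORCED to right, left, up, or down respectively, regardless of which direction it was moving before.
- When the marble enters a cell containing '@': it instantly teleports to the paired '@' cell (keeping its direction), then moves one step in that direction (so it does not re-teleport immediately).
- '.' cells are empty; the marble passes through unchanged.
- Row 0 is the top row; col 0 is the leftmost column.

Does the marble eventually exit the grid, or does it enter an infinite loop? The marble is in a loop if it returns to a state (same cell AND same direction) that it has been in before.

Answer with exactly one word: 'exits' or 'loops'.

Answer: loops

Derivation:
Step 1: enter (0,0), '.' pass, move down to (1,0)
Step 2: enter (1,0), '.' pass, move down to (2,0)
Step 3: enter (2,0), '\' deflects down->right, move right to (2,1)
Step 4: enter (2,1), '.' pass, move right to (2,2)
Step 5: enter (2,2), '.' pass, move right to (2,3)
Step 6: enter (2,3), '.' pass, move right to (2,4)
Step 7: enter (2,4), '^' forces right->up, move up to (1,4)
Step 8: enter (1,4), '.' pass, move up to (0,4)
Step 9: enter (0,4), '>' forces up->right, move right to (0,5)
Step 10: enter (0,5), '<' forces right->left, move left to (0,4)
Step 11: enter (0,4), '>' forces left->right, move right to (0,5)
Step 12: at (0,5) dir=right — LOOP DETECTED (seen before)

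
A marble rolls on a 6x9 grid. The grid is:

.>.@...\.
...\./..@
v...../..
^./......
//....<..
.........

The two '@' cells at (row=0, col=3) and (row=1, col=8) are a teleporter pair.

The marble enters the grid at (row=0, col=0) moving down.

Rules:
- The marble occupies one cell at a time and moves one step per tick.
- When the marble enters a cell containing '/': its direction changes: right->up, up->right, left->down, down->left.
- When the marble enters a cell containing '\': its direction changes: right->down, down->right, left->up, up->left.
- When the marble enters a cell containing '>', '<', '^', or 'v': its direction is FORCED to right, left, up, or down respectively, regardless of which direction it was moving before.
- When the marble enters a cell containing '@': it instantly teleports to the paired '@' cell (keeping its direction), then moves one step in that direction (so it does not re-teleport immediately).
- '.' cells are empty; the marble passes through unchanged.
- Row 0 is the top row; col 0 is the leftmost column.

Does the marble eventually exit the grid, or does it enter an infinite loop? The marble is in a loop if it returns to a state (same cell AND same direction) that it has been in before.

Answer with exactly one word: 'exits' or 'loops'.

Step 1: enter (0,0), '.' pass, move down to (1,0)
Step 2: enter (1,0), '.' pass, move down to (2,0)
Step 3: enter (2,0), 'v' forces down->down, move down to (3,0)
Step 4: enter (3,0), '^' forces down->up, move up to (2,0)
Step 5: enter (2,0), 'v' forces up->down, move down to (3,0)
Step 6: at (3,0) dir=down — LOOP DETECTED (seen before)

Answer: loops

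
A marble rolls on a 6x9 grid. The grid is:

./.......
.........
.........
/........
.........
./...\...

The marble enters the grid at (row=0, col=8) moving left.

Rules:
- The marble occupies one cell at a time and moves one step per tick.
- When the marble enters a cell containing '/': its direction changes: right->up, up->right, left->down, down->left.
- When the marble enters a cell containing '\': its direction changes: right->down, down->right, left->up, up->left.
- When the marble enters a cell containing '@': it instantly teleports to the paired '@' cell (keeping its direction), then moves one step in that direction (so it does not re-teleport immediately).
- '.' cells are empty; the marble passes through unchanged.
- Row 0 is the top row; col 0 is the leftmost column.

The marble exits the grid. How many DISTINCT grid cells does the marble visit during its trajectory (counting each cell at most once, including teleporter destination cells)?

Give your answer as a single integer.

Answer: 14

Derivation:
Step 1: enter (0,8), '.' pass, move left to (0,7)
Step 2: enter (0,7), '.' pass, move left to (0,6)
Step 3: enter (0,6), '.' pass, move left to (0,5)
Step 4: enter (0,5), '.' pass, move left to (0,4)
Step 5: enter (0,4), '.' pass, move left to (0,3)
Step 6: enter (0,3), '.' pass, move left to (0,2)
Step 7: enter (0,2), '.' pass, move left to (0,1)
Step 8: enter (0,1), '/' deflects left->down, move down to (1,1)
Step 9: enter (1,1), '.' pass, move down to (2,1)
Step 10: enter (2,1), '.' pass, move down to (3,1)
Step 11: enter (3,1), '.' pass, move down to (4,1)
Step 12: enter (4,1), '.' pass, move down to (5,1)
Step 13: enter (5,1), '/' deflects down->left, move left to (5,0)
Step 14: enter (5,0), '.' pass, move left to (5,-1)
Step 15: at (5,-1) — EXIT via left edge, pos 5
Distinct cells visited: 14 (path length 14)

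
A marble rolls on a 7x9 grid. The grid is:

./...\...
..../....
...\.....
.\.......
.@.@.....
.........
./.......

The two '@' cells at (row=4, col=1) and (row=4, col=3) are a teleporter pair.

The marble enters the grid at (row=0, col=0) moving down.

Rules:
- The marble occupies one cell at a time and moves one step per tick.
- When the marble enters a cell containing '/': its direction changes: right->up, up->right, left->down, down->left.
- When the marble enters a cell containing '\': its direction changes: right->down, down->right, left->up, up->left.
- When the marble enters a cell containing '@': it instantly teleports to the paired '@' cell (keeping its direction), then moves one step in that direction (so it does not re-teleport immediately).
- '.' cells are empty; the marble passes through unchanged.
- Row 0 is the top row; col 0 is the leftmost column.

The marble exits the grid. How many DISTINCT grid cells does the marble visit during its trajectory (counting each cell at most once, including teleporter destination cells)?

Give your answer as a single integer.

Answer: 7

Derivation:
Step 1: enter (0,0), '.' pass, move down to (1,0)
Step 2: enter (1,0), '.' pass, move down to (2,0)
Step 3: enter (2,0), '.' pass, move down to (3,0)
Step 4: enter (3,0), '.' pass, move down to (4,0)
Step 5: enter (4,0), '.' pass, move down to (5,0)
Step 6: enter (5,0), '.' pass, move down to (6,0)
Step 7: enter (6,0), '.' pass, move down to (7,0)
Step 8: at (7,0) — EXIT via bottom edge, pos 0
Distinct cells visited: 7 (path length 7)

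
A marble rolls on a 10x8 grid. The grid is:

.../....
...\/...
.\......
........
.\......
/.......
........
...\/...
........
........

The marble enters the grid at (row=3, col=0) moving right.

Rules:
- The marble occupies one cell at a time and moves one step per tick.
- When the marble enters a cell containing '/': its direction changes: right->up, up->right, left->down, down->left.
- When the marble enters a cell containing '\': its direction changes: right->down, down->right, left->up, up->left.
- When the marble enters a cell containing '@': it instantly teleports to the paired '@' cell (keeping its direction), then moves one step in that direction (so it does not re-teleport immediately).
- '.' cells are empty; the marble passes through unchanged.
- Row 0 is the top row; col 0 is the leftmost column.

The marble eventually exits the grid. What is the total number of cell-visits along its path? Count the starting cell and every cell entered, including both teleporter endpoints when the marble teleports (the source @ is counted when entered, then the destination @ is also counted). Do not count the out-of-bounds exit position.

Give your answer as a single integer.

Answer: 8

Derivation:
Step 1: enter (3,0), '.' pass, move right to (3,1)
Step 2: enter (3,1), '.' pass, move right to (3,2)
Step 3: enter (3,2), '.' pass, move right to (3,3)
Step 4: enter (3,3), '.' pass, move right to (3,4)
Step 5: enter (3,4), '.' pass, move right to (3,5)
Step 6: enter (3,5), '.' pass, move right to (3,6)
Step 7: enter (3,6), '.' pass, move right to (3,7)
Step 8: enter (3,7), '.' pass, move right to (3,8)
Step 9: at (3,8) — EXIT via right edge, pos 3
Path length (cell visits): 8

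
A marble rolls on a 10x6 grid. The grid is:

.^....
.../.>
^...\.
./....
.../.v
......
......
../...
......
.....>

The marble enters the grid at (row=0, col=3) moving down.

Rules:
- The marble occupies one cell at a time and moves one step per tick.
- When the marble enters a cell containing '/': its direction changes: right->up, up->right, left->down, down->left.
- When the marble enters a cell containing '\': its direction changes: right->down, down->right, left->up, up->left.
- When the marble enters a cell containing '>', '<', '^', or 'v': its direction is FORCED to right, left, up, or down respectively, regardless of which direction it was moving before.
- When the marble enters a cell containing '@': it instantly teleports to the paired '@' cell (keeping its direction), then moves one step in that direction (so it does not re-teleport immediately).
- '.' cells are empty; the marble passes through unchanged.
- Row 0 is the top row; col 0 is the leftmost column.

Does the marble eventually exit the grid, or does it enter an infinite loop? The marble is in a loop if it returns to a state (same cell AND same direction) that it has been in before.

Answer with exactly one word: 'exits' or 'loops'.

Step 1: enter (0,3), '.' pass, move down to (1,3)
Step 2: enter (1,3), '/' deflects down->left, move left to (1,2)
Step 3: enter (1,2), '.' pass, move left to (1,1)
Step 4: enter (1,1), '.' pass, move left to (1,0)
Step 5: enter (1,0), '.' pass, move left to (1,-1)
Step 6: at (1,-1) — EXIT via left edge, pos 1

Answer: exits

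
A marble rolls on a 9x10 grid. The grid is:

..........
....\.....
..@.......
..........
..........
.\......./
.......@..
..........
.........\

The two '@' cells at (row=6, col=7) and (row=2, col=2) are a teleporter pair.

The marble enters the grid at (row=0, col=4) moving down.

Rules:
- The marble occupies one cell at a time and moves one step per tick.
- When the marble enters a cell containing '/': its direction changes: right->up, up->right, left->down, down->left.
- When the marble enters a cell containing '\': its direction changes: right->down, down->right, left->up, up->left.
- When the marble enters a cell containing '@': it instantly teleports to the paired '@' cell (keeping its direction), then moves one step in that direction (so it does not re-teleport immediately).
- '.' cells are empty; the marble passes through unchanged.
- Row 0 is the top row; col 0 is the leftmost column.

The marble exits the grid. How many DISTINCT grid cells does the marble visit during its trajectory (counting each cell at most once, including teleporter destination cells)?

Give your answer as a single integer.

Step 1: enter (0,4), '.' pass, move down to (1,4)
Step 2: enter (1,4), '\' deflects down->right, move right to (1,5)
Step 3: enter (1,5), '.' pass, move right to (1,6)
Step 4: enter (1,6), '.' pass, move right to (1,7)
Step 5: enter (1,7), '.' pass, move right to (1,8)
Step 6: enter (1,8), '.' pass, move right to (1,9)
Step 7: enter (1,9), '.' pass, move right to (1,10)
Step 8: at (1,10) — EXIT via right edge, pos 1
Distinct cells visited: 7 (path length 7)

Answer: 7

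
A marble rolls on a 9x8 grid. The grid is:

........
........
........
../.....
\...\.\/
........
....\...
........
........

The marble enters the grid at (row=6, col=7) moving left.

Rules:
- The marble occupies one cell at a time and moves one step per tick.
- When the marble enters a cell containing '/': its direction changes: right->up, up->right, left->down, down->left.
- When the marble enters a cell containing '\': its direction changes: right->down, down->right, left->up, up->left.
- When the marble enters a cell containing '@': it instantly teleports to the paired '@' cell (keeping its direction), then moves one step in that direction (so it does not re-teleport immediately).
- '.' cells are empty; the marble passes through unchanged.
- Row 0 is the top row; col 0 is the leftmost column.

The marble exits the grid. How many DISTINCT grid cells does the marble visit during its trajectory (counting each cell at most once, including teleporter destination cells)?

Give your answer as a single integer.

Answer: 14

Derivation:
Step 1: enter (6,7), '.' pass, move left to (6,6)
Step 2: enter (6,6), '.' pass, move left to (6,5)
Step 3: enter (6,5), '.' pass, move left to (6,4)
Step 4: enter (6,4), '\' deflects left->up, move up to (5,4)
Step 5: enter (5,4), '.' pass, move up to (4,4)
Step 6: enter (4,4), '\' deflects up->left, move left to (4,3)
Step 7: enter (4,3), '.' pass, move left to (4,2)
Step 8: enter (4,2), '.' pass, move left to (4,1)
Step 9: enter (4,1), '.' pass, move left to (4,0)
Step 10: enter (4,0), '\' deflects left->up, move up to (3,0)
Step 11: enter (3,0), '.' pass, move up to (2,0)
Step 12: enter (2,0), '.' pass, move up to (1,0)
Step 13: enter (1,0), '.' pass, move up to (0,0)
Step 14: enter (0,0), '.' pass, move up to (-1,0)
Step 15: at (-1,0) — EXIT via top edge, pos 0
Distinct cells visited: 14 (path length 14)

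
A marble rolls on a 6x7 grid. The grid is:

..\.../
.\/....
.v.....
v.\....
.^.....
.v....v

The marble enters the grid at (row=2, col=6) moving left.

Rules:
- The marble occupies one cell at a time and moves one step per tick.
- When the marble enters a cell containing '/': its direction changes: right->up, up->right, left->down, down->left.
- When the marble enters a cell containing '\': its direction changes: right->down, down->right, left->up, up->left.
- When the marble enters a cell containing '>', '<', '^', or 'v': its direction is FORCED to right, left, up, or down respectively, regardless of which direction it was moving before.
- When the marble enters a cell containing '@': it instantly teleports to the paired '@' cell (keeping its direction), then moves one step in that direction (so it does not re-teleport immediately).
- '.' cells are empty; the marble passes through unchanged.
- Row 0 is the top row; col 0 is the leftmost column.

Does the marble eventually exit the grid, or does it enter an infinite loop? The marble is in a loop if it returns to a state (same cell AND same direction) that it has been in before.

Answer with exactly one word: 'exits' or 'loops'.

Step 1: enter (2,6), '.' pass, move left to (2,5)
Step 2: enter (2,5), '.' pass, move left to (2,4)
Step 3: enter (2,4), '.' pass, move left to (2,3)
Step 4: enter (2,3), '.' pass, move left to (2,2)
Step 5: enter (2,2), '.' pass, move left to (2,1)
Step 6: enter (2,1), 'v' forces left->down, move down to (3,1)
Step 7: enter (3,1), '.' pass, move down to (4,1)
Step 8: enter (4,1), '^' forces down->up, move up to (3,1)
Step 9: enter (3,1), '.' pass, move up to (2,1)
Step 10: enter (2,1), 'v' forces up->down, move down to (3,1)
Step 11: at (3,1) dir=down — LOOP DETECTED (seen before)

Answer: loops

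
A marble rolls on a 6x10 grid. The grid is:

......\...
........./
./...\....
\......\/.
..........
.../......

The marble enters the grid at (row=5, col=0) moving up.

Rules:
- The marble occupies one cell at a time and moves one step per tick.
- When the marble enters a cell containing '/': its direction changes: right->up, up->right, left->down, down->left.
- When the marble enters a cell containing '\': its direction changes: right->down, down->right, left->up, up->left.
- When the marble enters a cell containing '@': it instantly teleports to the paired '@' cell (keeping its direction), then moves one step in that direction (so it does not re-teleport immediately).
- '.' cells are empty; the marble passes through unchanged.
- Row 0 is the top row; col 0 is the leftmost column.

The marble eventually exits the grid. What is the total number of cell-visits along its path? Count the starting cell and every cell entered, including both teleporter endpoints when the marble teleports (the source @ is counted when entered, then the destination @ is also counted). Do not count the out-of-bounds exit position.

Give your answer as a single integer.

Answer: 3

Derivation:
Step 1: enter (5,0), '.' pass, move up to (4,0)
Step 2: enter (4,0), '.' pass, move up to (3,0)
Step 3: enter (3,0), '\' deflects up->left, move left to (3,-1)
Step 4: at (3,-1) — EXIT via left edge, pos 3
Path length (cell visits): 3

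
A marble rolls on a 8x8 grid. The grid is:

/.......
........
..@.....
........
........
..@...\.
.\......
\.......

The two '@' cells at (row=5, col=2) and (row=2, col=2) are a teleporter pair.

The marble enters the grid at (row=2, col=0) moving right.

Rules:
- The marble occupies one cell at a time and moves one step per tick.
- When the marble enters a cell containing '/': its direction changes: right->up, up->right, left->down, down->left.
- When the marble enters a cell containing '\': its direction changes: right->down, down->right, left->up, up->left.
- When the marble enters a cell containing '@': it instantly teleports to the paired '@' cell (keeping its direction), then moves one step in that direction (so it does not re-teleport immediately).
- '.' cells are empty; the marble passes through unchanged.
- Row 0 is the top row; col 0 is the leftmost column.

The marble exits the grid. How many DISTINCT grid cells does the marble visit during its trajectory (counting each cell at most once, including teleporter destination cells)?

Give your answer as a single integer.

Answer: 10

Derivation:
Step 1: enter (2,0), '.' pass, move right to (2,1)
Step 2: enter (2,1), '.' pass, move right to (2,2)
Step 3: enter (2,2), '@' teleport (2,2)->(5,2), also enter (5,2), move right to (5,3)
Step 4: enter (5,3), '.' pass, move right to (5,4)
Step 5: enter (5,4), '.' pass, move right to (5,5)
Step 6: enter (5,5), '.' pass, move right to (5,6)
Step 7: enter (5,6), '\' deflects right->down, move down to (6,6)
Step 8: enter (6,6), '.' pass, move down to (7,6)
Step 9: enter (7,6), '.' pass, move down to (8,6)
Step 10: at (8,6) — EXIT via bottom edge, pos 6
Distinct cells visited: 10 (path length 10)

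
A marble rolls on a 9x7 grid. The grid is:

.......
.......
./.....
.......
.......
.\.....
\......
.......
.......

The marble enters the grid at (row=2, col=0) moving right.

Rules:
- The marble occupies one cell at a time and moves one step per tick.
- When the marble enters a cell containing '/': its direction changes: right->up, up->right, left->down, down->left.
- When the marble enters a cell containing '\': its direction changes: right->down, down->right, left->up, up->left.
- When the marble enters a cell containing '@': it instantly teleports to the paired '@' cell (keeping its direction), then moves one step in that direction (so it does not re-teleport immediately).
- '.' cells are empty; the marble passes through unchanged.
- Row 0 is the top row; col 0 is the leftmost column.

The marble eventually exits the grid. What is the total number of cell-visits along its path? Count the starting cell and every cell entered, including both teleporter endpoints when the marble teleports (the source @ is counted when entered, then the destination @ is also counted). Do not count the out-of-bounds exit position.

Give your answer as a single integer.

Step 1: enter (2,0), '.' pass, move right to (2,1)
Step 2: enter (2,1), '/' deflects right->up, move up to (1,1)
Step 3: enter (1,1), '.' pass, move up to (0,1)
Step 4: enter (0,1), '.' pass, move up to (-1,1)
Step 5: at (-1,1) — EXIT via top edge, pos 1
Path length (cell visits): 4

Answer: 4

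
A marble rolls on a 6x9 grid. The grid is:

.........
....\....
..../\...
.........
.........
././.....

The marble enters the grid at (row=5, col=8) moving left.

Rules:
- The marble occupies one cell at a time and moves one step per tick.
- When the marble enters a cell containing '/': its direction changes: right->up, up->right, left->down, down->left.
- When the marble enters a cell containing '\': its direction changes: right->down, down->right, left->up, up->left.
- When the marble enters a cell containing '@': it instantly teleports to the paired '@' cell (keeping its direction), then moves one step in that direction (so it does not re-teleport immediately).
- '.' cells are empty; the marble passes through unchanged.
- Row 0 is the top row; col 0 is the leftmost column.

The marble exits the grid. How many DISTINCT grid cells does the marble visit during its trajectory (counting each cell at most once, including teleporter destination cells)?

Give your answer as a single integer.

Answer: 6

Derivation:
Step 1: enter (5,8), '.' pass, move left to (5,7)
Step 2: enter (5,7), '.' pass, move left to (5,6)
Step 3: enter (5,6), '.' pass, move left to (5,5)
Step 4: enter (5,5), '.' pass, move left to (5,4)
Step 5: enter (5,4), '.' pass, move left to (5,3)
Step 6: enter (5,3), '/' deflects left->down, move down to (6,3)
Step 7: at (6,3) — EXIT via bottom edge, pos 3
Distinct cells visited: 6 (path length 6)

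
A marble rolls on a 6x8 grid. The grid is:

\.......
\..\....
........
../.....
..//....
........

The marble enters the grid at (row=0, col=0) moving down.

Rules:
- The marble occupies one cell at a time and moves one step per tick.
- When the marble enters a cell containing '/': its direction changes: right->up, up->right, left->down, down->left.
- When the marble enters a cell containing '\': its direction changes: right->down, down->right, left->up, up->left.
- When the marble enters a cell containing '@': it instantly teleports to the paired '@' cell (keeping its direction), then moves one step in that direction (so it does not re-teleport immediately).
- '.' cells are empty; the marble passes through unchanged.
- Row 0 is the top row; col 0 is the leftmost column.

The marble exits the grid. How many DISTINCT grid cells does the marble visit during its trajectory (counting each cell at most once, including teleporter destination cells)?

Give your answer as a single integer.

Answer: 8

Derivation:
Step 1: enter (0,0), '\' deflects down->right, move right to (0,1)
Step 2: enter (0,1), '.' pass, move right to (0,2)
Step 3: enter (0,2), '.' pass, move right to (0,3)
Step 4: enter (0,3), '.' pass, move right to (0,4)
Step 5: enter (0,4), '.' pass, move right to (0,5)
Step 6: enter (0,5), '.' pass, move right to (0,6)
Step 7: enter (0,6), '.' pass, move right to (0,7)
Step 8: enter (0,7), '.' pass, move right to (0,8)
Step 9: at (0,8) — EXIT via right edge, pos 0
Distinct cells visited: 8 (path length 8)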